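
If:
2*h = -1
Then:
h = -1/2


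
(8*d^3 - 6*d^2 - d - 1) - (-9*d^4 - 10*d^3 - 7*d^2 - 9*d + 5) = 9*d^4 + 18*d^3 + d^2 + 8*d - 6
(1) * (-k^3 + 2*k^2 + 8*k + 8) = -k^3 + 2*k^2 + 8*k + 8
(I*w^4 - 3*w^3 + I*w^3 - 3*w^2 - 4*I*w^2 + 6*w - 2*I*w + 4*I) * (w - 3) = I*w^5 - 3*w^4 - 2*I*w^4 + 6*w^3 - 7*I*w^3 + 15*w^2 + 10*I*w^2 - 18*w + 10*I*w - 12*I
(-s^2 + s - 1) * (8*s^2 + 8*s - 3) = -8*s^4 + 3*s^2 - 11*s + 3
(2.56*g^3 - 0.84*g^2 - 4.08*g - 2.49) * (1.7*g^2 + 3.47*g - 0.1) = 4.352*g^5 + 7.4552*g^4 - 10.1068*g^3 - 18.3066*g^2 - 8.2323*g + 0.249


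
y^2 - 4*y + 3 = (y - 3)*(y - 1)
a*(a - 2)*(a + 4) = a^3 + 2*a^2 - 8*a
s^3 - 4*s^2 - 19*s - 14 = (s - 7)*(s + 1)*(s + 2)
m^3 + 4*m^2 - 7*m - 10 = (m - 2)*(m + 1)*(m + 5)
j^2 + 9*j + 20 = (j + 4)*(j + 5)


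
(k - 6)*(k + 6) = k^2 - 36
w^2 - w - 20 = (w - 5)*(w + 4)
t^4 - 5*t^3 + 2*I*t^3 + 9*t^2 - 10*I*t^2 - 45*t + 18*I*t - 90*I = (t - 5)*(t - 3*I)*(t + 2*I)*(t + 3*I)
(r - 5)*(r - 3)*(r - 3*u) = r^3 - 3*r^2*u - 8*r^2 + 24*r*u + 15*r - 45*u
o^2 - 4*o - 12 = (o - 6)*(o + 2)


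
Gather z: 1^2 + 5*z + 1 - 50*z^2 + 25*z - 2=-50*z^2 + 30*z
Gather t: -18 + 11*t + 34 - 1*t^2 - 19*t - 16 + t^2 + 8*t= 0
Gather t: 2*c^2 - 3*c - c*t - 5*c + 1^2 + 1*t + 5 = 2*c^2 - 8*c + t*(1 - c) + 6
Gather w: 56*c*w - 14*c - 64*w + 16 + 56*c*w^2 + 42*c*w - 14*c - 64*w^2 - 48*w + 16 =-28*c + w^2*(56*c - 64) + w*(98*c - 112) + 32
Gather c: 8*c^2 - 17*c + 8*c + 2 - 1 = 8*c^2 - 9*c + 1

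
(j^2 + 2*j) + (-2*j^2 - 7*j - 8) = -j^2 - 5*j - 8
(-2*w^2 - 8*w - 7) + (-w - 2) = -2*w^2 - 9*w - 9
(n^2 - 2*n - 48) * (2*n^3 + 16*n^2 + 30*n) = 2*n^5 + 12*n^4 - 98*n^3 - 828*n^2 - 1440*n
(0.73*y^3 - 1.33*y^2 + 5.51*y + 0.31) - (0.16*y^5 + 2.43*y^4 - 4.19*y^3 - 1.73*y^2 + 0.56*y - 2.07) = -0.16*y^5 - 2.43*y^4 + 4.92*y^3 + 0.4*y^2 + 4.95*y + 2.38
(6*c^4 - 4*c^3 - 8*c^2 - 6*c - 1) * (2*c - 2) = 12*c^5 - 20*c^4 - 8*c^3 + 4*c^2 + 10*c + 2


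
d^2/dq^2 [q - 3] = 0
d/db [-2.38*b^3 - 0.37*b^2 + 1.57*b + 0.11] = -7.14*b^2 - 0.74*b + 1.57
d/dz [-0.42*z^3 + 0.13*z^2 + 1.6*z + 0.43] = -1.26*z^2 + 0.26*z + 1.6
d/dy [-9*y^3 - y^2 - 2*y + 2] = -27*y^2 - 2*y - 2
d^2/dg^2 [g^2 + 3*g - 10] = 2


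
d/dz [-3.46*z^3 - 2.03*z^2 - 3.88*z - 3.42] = -10.38*z^2 - 4.06*z - 3.88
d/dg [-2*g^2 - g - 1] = -4*g - 1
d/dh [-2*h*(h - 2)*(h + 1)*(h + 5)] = -8*h^3 - 24*h^2 + 28*h + 20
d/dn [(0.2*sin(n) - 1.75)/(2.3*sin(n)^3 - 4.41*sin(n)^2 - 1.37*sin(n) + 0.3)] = (-0.92*sin(n)^3 + 12.957*sin(n)^2 - 15.435*sin(n) - 2.3375)*cos(n)/(5.29*sin(n)^6 - 20.286*sin(n)^5 + 13.1461*sin(n)^4 + 13.4634*sin(n)^3 - 0.7691*sin(n)^2 - 0.822*sin(n) + 0.09)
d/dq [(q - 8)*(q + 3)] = 2*q - 5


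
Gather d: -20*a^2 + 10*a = -20*a^2 + 10*a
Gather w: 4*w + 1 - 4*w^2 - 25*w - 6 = -4*w^2 - 21*w - 5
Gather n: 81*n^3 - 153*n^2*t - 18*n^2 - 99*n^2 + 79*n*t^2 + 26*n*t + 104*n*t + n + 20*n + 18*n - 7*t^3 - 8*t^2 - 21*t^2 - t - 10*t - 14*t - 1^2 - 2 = 81*n^3 + n^2*(-153*t - 117) + n*(79*t^2 + 130*t + 39) - 7*t^3 - 29*t^2 - 25*t - 3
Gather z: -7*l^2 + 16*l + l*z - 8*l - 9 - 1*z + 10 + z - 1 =-7*l^2 + l*z + 8*l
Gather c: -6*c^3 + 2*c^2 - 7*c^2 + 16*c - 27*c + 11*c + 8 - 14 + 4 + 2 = -6*c^3 - 5*c^2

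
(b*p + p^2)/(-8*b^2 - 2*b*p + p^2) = p*(b + p)/(-8*b^2 - 2*b*p + p^2)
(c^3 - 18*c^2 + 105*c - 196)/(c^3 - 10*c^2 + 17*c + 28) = (c - 7)/(c + 1)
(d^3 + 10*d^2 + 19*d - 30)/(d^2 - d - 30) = (d^2 + 5*d - 6)/(d - 6)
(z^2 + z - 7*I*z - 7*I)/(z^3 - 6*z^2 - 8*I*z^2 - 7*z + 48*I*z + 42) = (z + 1)/(z^2 - z*(6 + I) + 6*I)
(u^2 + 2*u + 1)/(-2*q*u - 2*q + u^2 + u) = (-u - 1)/(2*q - u)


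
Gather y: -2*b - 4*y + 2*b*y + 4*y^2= -2*b + 4*y^2 + y*(2*b - 4)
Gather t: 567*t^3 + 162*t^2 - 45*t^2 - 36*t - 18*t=567*t^3 + 117*t^2 - 54*t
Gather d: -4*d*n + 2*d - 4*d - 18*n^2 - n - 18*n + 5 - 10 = d*(-4*n - 2) - 18*n^2 - 19*n - 5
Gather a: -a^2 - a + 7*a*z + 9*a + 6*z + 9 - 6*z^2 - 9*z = -a^2 + a*(7*z + 8) - 6*z^2 - 3*z + 9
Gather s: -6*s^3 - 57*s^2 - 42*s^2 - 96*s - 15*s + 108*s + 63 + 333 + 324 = -6*s^3 - 99*s^2 - 3*s + 720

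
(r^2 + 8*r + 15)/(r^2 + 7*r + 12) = (r + 5)/(r + 4)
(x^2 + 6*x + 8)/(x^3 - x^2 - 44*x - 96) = (x + 2)/(x^2 - 5*x - 24)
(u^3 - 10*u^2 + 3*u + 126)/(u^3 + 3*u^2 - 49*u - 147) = (u - 6)/(u + 7)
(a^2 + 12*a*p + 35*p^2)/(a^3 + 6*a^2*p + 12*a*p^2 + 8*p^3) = (a^2 + 12*a*p + 35*p^2)/(a^3 + 6*a^2*p + 12*a*p^2 + 8*p^3)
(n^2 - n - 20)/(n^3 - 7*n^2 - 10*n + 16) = (n^2 - n - 20)/(n^3 - 7*n^2 - 10*n + 16)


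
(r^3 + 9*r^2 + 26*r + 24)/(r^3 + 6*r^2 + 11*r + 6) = (r + 4)/(r + 1)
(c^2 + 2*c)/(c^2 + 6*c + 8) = c/(c + 4)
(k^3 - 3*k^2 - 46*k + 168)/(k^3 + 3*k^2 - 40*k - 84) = (k - 4)/(k + 2)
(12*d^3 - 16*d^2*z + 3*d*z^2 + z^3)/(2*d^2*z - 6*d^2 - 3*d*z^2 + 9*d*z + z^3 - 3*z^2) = (6*d + z)/(z - 3)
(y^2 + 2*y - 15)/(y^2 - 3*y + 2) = (y^2 + 2*y - 15)/(y^2 - 3*y + 2)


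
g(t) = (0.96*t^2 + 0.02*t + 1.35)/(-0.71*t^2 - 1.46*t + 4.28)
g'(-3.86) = -131.30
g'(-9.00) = -0.13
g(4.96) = -1.23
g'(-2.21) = -1.66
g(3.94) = -1.31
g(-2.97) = 4.15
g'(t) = (1.42*t + 1.46)*(0.96*t^2 + 0.02*t + 1.35)/(-0.71*t^2 - 1.46*t + 4.28)^2 + (1.92*t + 0.02)/(-0.71*t^2 - 1.46*t + 4.28)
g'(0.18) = 0.24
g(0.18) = 0.35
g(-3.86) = -23.49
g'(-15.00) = -0.03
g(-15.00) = -1.62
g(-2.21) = 1.48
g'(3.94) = 0.13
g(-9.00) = -1.97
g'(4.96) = 0.04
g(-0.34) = 0.31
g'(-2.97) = -7.27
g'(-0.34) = -0.07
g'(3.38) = 0.27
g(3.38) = -1.41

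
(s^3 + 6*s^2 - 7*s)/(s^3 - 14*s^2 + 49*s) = (s^2 + 6*s - 7)/(s^2 - 14*s + 49)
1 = 1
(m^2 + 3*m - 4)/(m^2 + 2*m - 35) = (m^2 + 3*m - 4)/(m^2 + 2*m - 35)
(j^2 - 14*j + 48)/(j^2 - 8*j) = (j - 6)/j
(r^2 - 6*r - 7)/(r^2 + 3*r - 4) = (r^2 - 6*r - 7)/(r^2 + 3*r - 4)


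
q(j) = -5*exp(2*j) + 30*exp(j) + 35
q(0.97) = 79.34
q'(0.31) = 22.31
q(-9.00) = 35.00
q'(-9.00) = 0.00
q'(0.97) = 9.55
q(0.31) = 66.61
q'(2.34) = -766.26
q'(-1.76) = 4.87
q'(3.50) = -9972.87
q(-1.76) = 40.01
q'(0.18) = 21.58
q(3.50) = -4454.70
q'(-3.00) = 1.47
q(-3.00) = 36.48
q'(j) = -10*exp(2*j) + 30*exp(j)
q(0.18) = 63.75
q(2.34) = -192.41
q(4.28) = -23891.19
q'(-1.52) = 6.08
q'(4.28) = -50019.60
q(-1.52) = 41.32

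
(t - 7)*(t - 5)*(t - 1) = t^3 - 13*t^2 + 47*t - 35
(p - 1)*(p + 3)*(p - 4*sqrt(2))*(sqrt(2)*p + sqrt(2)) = sqrt(2)*p^4 - 8*p^3 + 3*sqrt(2)*p^3 - 24*p^2 - sqrt(2)*p^2 - 3*sqrt(2)*p + 8*p + 24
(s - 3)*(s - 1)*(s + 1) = s^3 - 3*s^2 - s + 3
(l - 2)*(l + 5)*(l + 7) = l^3 + 10*l^2 + 11*l - 70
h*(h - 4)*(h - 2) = h^3 - 6*h^2 + 8*h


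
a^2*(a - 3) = a^3 - 3*a^2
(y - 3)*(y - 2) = y^2 - 5*y + 6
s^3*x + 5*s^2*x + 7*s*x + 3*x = (s + 1)*(s + 3)*(s*x + x)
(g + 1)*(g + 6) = g^2 + 7*g + 6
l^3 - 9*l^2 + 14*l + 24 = (l - 6)*(l - 4)*(l + 1)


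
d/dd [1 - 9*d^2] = -18*d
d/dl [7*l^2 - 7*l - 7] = 14*l - 7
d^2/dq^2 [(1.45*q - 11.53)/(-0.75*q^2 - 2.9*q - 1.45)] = (-(1.45*q - 11.53)*(1.5*q + 2.9)*(3.0*q + 5.8) + (6.525*q - 8.885)*(0.75*q^2 + 2.9*q + 1.45))/(0.75*q^2 + 2.9*q + 1.45)^3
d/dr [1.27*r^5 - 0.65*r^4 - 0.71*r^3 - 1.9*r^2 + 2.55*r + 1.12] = 6.35*r^4 - 2.6*r^3 - 2.13*r^2 - 3.8*r + 2.55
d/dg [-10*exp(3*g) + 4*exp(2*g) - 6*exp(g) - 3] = (-30*exp(2*g) + 8*exp(g) - 6)*exp(g)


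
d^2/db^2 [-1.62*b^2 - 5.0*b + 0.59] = -3.24000000000000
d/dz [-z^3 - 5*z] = -3*z^2 - 5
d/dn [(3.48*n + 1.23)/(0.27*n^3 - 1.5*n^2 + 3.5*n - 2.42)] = (-1.8792*n^3 + 4.2237*n^2 + 3.69*n - 12.7266)/(0.0729*n^6 - 0.81*n^5 + 4.14*n^4 - 11.8068*n^3 + 19.51*n^2 - 16.94*n + 5.8564)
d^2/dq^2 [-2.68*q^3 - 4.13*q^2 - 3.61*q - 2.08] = -16.08*q - 8.26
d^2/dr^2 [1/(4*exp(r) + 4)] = (exp(r) - 1)*exp(r)/(4*(exp(r) + 1)^3)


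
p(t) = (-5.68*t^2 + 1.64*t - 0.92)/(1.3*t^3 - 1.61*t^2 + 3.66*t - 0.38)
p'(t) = (1.64 - 11.36*t)/(1.3*t^3 - 1.61*t^2 + 3.66*t - 0.38) + (-5.68*t^2 + 1.64*t - 0.92)*(-3.9*t^2 + 3.22*t - 3.66)/(1.3*t^3 - 1.61*t^2 + 3.66*t - 0.38)^2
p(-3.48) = 0.86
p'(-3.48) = 0.14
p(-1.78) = 1.13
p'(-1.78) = 0.14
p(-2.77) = 0.97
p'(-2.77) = 0.16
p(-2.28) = 1.05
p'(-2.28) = 0.16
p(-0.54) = 1.14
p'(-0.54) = -0.10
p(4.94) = -0.97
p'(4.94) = 0.19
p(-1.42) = 1.17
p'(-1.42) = 0.09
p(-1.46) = 1.17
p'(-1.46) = 0.09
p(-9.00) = 0.43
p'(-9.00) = 0.04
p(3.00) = -1.51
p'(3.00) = 0.37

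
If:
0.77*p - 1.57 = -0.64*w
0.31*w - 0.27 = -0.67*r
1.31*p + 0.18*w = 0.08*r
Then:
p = -0.48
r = -1.00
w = 3.03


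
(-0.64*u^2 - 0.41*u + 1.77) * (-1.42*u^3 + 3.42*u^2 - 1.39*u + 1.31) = 0.9088*u^5 - 1.6066*u^4 - 3.026*u^3 + 5.7849*u^2 - 2.9974*u + 2.3187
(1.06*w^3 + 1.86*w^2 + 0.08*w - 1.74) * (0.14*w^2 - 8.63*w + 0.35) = 0.1484*w^5 - 8.8874*w^4 - 15.6696*w^3 - 0.283*w^2 + 15.0442*w - 0.609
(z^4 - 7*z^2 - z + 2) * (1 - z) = -z^5 + z^4 + 7*z^3 - 6*z^2 - 3*z + 2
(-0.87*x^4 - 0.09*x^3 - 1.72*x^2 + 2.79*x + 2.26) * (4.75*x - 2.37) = -4.1325*x^5 + 1.6344*x^4 - 7.9567*x^3 + 17.3289*x^2 + 4.1227*x - 5.3562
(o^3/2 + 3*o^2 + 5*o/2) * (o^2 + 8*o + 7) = o^5/2 + 7*o^4 + 30*o^3 + 41*o^2 + 35*o/2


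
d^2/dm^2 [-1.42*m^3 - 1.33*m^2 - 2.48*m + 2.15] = -8.52*m - 2.66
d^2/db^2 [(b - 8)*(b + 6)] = 2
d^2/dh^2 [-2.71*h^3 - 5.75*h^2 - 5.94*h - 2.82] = -16.26*h - 11.5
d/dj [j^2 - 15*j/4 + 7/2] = 2*j - 15/4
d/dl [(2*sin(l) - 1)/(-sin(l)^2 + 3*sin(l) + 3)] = (-2*sin(l) - cos(2*l) + 10)*cos(l)/(sin(l)^2 - 3*sin(l) - 3)^2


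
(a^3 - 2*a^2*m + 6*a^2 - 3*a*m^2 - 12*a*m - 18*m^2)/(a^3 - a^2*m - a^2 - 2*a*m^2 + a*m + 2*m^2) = (a^2 - 3*a*m + 6*a - 18*m)/(a^2 - 2*a*m - a + 2*m)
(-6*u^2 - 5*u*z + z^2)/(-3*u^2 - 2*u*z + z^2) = (-6*u + z)/(-3*u + z)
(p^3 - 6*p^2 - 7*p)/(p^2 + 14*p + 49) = p*(p^2 - 6*p - 7)/(p^2 + 14*p + 49)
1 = 1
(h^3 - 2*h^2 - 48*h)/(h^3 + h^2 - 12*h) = (h^2 - 2*h - 48)/(h^2 + h - 12)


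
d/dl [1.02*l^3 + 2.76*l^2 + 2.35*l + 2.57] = 3.06*l^2 + 5.52*l + 2.35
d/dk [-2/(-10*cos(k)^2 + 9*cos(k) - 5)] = 2*(20*cos(k) - 9)*sin(k)/(10*cos(k)^2 - 9*cos(k) + 5)^2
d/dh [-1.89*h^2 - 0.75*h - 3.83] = -3.78*h - 0.75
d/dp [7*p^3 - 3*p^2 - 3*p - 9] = 21*p^2 - 6*p - 3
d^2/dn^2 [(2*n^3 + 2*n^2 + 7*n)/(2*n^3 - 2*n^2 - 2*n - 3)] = 8*(4*n^6 + 27*n^5 + 3*n^4 + 32*n^3 + 63*n^2 - 18*n - 6)/(8*n^9 - 24*n^8 + 4*n^6 + 72*n^5 + 12*n^4 - 26*n^3 - 90*n^2 - 54*n - 27)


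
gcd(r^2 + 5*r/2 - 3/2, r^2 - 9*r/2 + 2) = r - 1/2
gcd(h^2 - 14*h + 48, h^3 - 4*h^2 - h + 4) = 1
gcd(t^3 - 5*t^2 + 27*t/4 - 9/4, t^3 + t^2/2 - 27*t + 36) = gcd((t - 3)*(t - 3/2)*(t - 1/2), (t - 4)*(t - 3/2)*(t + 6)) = t - 3/2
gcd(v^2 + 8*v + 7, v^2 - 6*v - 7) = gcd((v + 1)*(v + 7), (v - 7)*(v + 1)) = v + 1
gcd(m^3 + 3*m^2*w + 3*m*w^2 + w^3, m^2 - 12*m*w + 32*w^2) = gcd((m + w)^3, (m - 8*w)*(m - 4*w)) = 1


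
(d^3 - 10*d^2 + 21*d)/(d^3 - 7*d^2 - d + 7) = d*(d - 3)/(d^2 - 1)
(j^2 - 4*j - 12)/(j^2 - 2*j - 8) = (j - 6)/(j - 4)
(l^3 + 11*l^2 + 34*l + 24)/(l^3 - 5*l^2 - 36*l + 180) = (l^2 + 5*l + 4)/(l^2 - 11*l + 30)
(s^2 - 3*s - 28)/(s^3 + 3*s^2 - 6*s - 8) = (s - 7)/(s^2 - s - 2)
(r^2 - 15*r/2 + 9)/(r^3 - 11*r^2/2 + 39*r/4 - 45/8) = 4*(r - 6)/(4*r^2 - 16*r + 15)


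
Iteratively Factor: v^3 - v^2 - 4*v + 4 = (v + 2)*(v^2 - 3*v + 2) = (v - 2)*(v + 2)*(v - 1)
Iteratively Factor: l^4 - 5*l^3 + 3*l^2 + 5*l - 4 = (l - 1)*(l^3 - 4*l^2 - l + 4) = (l - 1)*(l + 1)*(l^2 - 5*l + 4) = (l - 4)*(l - 1)*(l + 1)*(l - 1)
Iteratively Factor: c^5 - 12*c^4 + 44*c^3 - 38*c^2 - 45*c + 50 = (c + 1)*(c^4 - 13*c^3 + 57*c^2 - 95*c + 50) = (c - 5)*(c + 1)*(c^3 - 8*c^2 + 17*c - 10) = (c - 5)^2*(c + 1)*(c^2 - 3*c + 2) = (c - 5)^2*(c - 2)*(c + 1)*(c - 1)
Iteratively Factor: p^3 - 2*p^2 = (p)*(p^2 - 2*p) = p^2*(p - 2)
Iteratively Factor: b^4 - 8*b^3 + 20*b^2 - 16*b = (b - 2)*(b^3 - 6*b^2 + 8*b) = (b - 4)*(b - 2)*(b^2 - 2*b) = b*(b - 4)*(b - 2)*(b - 2)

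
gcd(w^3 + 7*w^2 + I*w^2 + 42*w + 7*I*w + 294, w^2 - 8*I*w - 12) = w - 6*I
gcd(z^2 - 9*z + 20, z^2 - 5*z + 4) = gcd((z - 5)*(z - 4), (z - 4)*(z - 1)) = z - 4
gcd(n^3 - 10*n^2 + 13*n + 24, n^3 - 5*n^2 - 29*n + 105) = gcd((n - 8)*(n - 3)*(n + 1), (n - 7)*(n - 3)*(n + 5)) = n - 3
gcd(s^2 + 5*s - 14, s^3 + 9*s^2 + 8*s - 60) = s - 2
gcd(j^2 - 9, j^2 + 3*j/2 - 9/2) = j + 3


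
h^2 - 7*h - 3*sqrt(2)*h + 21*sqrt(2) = (h - 7)*(h - 3*sqrt(2))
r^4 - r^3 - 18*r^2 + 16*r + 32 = (r - 4)*(r - 2)*(r + 1)*(r + 4)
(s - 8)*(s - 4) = s^2 - 12*s + 32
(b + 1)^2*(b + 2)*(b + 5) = b^4 + 9*b^3 + 25*b^2 + 27*b + 10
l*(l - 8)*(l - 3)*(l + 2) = l^4 - 9*l^3 + 2*l^2 + 48*l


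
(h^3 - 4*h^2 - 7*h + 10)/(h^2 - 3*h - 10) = h - 1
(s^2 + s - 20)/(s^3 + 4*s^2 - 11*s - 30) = (s - 4)/(s^2 - s - 6)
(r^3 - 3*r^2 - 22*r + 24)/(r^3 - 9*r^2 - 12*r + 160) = (r^2 - 7*r + 6)/(r^2 - 13*r + 40)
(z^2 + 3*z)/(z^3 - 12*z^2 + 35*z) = (z + 3)/(z^2 - 12*z + 35)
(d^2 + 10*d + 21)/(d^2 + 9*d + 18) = (d + 7)/(d + 6)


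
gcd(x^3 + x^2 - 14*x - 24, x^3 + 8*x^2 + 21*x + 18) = x^2 + 5*x + 6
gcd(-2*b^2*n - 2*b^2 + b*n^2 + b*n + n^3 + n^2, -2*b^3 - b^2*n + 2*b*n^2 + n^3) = 2*b^2 - b*n - n^2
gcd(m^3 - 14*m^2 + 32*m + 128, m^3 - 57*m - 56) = m - 8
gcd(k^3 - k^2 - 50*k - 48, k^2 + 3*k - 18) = k + 6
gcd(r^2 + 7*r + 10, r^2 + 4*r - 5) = r + 5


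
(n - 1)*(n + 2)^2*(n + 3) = n^4 + 6*n^3 + 9*n^2 - 4*n - 12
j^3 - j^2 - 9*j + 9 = (j - 3)*(j - 1)*(j + 3)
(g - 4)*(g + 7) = g^2 + 3*g - 28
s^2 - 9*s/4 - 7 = (s - 4)*(s + 7/4)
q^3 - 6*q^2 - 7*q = q*(q - 7)*(q + 1)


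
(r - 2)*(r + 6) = r^2 + 4*r - 12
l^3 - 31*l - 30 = (l - 6)*(l + 1)*(l + 5)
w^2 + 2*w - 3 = (w - 1)*(w + 3)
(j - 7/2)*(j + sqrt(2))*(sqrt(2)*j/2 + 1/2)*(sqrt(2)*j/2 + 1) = j^4/2 - 7*j^3/4 + 5*sqrt(2)*j^3/4 - 35*sqrt(2)*j^2/8 + 2*j^2 - 7*j + sqrt(2)*j/2 - 7*sqrt(2)/4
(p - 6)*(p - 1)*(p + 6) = p^3 - p^2 - 36*p + 36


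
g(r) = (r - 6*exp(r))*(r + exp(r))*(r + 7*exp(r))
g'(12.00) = -543242326232011646.26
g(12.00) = -181084757580050974.60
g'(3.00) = -1136143.07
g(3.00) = -389562.73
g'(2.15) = -95568.39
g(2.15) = -32980.83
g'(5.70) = -3408999097.26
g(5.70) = -1142059636.20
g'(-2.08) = 14.80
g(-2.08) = -6.67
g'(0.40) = -579.24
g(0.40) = -175.40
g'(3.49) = -4790918.28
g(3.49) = -1633142.02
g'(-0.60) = -18.20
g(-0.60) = 0.65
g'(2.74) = -531324.97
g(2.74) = -182700.37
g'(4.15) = -33692553.54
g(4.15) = -11402918.98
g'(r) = (1 - 6*exp(r))*(r + exp(r))*(r + 7*exp(r)) + (r - 6*exp(r))*(r + exp(r))*(7*exp(r) + 1) + (r - 6*exp(r))*(r + 7*exp(r))*(exp(r) + 1)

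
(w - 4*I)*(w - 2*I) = w^2 - 6*I*w - 8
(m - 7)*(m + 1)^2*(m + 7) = m^4 + 2*m^3 - 48*m^2 - 98*m - 49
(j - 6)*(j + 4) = j^2 - 2*j - 24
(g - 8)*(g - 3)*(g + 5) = g^3 - 6*g^2 - 31*g + 120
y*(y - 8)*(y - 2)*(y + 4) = y^4 - 6*y^3 - 24*y^2 + 64*y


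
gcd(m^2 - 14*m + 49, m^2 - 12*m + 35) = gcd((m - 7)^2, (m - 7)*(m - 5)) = m - 7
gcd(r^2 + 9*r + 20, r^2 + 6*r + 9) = 1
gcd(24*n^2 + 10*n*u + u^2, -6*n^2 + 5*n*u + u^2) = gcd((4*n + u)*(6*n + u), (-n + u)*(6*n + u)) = 6*n + u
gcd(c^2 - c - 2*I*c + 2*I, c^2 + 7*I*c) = 1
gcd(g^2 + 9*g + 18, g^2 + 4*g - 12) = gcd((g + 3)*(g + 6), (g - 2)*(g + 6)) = g + 6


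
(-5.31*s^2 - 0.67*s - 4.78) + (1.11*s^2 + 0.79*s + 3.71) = -4.2*s^2 + 0.12*s - 1.07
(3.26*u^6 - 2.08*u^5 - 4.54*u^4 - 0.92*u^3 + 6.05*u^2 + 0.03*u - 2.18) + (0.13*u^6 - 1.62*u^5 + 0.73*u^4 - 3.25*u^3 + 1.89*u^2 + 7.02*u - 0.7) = 3.39*u^6 - 3.7*u^5 - 3.81*u^4 - 4.17*u^3 + 7.94*u^2 + 7.05*u - 2.88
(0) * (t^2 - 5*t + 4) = 0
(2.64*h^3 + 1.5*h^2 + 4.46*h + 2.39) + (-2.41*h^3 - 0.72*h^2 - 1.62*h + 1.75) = 0.23*h^3 + 0.78*h^2 + 2.84*h + 4.14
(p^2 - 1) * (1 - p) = -p^3 + p^2 + p - 1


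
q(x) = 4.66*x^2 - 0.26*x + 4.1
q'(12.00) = 111.58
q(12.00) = 672.02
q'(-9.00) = -84.14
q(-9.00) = 383.90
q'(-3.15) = -29.62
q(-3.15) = 51.16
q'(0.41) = 3.56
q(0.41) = 4.78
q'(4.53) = 41.96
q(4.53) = 98.55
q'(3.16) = 29.19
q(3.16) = 49.81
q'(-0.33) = -3.34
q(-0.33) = 4.69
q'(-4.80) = -45.00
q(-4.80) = 112.71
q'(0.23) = 1.88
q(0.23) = 4.29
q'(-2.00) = -18.90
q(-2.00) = 23.26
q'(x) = 9.32*x - 0.26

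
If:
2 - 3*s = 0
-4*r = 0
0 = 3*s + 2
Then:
No Solution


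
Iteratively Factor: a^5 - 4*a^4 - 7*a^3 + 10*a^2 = (a + 2)*(a^4 - 6*a^3 + 5*a^2) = (a - 1)*(a + 2)*(a^3 - 5*a^2) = a*(a - 1)*(a + 2)*(a^2 - 5*a) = a^2*(a - 1)*(a + 2)*(a - 5)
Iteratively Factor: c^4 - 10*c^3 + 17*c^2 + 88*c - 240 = (c + 3)*(c^3 - 13*c^2 + 56*c - 80) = (c - 4)*(c + 3)*(c^2 - 9*c + 20) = (c - 4)^2*(c + 3)*(c - 5)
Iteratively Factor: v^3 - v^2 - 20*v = (v)*(v^2 - v - 20) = v*(v + 4)*(v - 5)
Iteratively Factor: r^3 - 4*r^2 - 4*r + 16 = (r - 4)*(r^2 - 4) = (r - 4)*(r + 2)*(r - 2)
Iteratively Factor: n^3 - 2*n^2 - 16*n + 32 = (n + 4)*(n^2 - 6*n + 8) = (n - 2)*(n + 4)*(n - 4)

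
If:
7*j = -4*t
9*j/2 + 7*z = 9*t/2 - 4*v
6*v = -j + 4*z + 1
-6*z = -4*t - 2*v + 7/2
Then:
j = -22/13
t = 77/26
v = 23/13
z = 103/52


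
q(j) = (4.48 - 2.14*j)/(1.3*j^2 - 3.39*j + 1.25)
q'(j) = (3.39 - 2.6*j)*(4.48 - 2.14*j)/(1.3*j^2 - 3.39*j + 1.25)^2 - 2.14/(1.3*j^2 - 3.39*j + 1.25)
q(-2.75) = 0.51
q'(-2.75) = 0.16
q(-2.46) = 0.56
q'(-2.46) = 0.19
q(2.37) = -1.14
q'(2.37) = 1.99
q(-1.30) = 0.92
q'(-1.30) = 0.52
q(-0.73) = 1.37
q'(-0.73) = 1.15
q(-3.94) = 0.37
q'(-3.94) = 0.08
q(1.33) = -1.70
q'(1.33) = 2.11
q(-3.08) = 0.46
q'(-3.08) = 0.13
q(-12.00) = 0.13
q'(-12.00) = 0.01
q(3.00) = -0.70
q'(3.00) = 0.34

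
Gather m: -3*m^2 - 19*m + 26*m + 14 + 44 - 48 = -3*m^2 + 7*m + 10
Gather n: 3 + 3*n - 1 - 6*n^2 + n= -6*n^2 + 4*n + 2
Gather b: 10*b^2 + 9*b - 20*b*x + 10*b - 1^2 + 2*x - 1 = 10*b^2 + b*(19 - 20*x) + 2*x - 2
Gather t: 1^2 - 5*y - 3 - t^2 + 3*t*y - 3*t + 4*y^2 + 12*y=-t^2 + t*(3*y - 3) + 4*y^2 + 7*y - 2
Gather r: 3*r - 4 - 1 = 3*r - 5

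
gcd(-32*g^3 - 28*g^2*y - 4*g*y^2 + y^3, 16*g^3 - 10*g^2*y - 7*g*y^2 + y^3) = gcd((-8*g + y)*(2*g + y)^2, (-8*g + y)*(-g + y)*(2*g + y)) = -16*g^2 - 6*g*y + y^2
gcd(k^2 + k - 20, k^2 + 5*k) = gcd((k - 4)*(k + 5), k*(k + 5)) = k + 5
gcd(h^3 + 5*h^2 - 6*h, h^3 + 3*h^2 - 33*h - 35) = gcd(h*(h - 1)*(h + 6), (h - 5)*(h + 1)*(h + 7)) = 1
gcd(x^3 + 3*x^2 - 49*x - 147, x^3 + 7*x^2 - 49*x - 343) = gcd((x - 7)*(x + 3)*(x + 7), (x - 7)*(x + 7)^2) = x^2 - 49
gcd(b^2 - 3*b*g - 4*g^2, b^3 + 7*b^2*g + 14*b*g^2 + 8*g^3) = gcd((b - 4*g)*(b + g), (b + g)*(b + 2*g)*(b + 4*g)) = b + g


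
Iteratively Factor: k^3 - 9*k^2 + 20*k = (k - 5)*(k^2 - 4*k) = k*(k - 5)*(k - 4)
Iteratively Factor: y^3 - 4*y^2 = (y)*(y^2 - 4*y) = y*(y - 4)*(y)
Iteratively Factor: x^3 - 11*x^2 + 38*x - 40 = (x - 5)*(x^2 - 6*x + 8) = (x - 5)*(x - 2)*(x - 4)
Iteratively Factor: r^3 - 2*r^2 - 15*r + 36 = (r + 4)*(r^2 - 6*r + 9) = (r - 3)*(r + 4)*(r - 3)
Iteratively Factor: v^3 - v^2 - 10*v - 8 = (v + 2)*(v^2 - 3*v - 4) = (v + 1)*(v + 2)*(v - 4)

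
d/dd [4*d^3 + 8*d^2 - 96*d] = 12*d^2 + 16*d - 96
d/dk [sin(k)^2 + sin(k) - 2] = sin(2*k) + cos(k)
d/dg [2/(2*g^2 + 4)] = -2*g/(g^2 + 2)^2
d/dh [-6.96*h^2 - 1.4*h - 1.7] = -13.92*h - 1.4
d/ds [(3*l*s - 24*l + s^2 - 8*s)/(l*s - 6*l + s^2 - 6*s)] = (-(l + 2*s - 6)*(3*l*s - 24*l + s^2 - 8*s) + (3*l + 2*s - 8)*(l*s - 6*l + s^2 - 6*s))/(l*s - 6*l + s^2 - 6*s)^2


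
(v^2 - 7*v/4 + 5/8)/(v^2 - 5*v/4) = (v - 1/2)/v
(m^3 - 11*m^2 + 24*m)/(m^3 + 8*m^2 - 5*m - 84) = m*(m - 8)/(m^2 + 11*m + 28)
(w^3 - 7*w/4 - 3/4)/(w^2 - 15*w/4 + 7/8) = 2*(4*w^3 - 7*w - 3)/(8*w^2 - 30*w + 7)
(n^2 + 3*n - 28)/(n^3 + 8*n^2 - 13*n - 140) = 1/(n + 5)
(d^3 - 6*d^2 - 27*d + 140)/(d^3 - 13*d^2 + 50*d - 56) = (d + 5)/(d - 2)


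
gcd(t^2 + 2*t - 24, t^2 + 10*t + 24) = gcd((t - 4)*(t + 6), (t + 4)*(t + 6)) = t + 6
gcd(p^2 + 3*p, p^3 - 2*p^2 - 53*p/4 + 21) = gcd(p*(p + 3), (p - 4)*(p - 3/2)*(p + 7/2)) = 1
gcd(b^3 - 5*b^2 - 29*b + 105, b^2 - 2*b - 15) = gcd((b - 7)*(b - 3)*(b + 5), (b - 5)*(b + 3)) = 1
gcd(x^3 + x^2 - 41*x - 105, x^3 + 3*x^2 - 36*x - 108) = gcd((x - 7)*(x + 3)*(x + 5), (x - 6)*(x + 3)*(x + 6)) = x + 3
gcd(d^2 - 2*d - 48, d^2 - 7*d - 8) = d - 8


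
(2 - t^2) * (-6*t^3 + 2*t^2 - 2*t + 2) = 6*t^5 - 2*t^4 - 10*t^3 + 2*t^2 - 4*t + 4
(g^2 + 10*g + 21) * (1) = g^2 + 10*g + 21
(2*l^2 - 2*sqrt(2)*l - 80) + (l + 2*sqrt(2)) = 2*l^2 - 2*sqrt(2)*l + l - 80 + 2*sqrt(2)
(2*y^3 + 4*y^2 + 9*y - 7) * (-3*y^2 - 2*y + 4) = -6*y^5 - 16*y^4 - 27*y^3 + 19*y^2 + 50*y - 28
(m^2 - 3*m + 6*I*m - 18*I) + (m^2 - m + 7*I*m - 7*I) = 2*m^2 - 4*m + 13*I*m - 25*I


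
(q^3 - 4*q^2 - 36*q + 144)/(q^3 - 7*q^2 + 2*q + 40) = (q^2 - 36)/(q^2 - 3*q - 10)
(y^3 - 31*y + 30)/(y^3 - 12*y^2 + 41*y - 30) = (y + 6)/(y - 6)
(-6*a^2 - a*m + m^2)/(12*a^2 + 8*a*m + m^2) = (-3*a + m)/(6*a + m)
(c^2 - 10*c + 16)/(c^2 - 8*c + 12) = (c - 8)/(c - 6)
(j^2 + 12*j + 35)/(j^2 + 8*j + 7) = (j + 5)/(j + 1)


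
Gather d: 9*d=9*d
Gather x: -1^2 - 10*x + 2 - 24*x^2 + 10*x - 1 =-24*x^2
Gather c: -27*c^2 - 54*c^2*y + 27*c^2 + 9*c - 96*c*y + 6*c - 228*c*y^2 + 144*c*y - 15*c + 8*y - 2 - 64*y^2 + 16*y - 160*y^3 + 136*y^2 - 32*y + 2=-54*c^2*y + c*(-228*y^2 + 48*y) - 160*y^3 + 72*y^2 - 8*y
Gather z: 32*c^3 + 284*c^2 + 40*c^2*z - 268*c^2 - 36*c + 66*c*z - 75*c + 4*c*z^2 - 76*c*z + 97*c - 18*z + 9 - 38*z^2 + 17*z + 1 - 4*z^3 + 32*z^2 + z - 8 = 32*c^3 + 16*c^2 - 14*c - 4*z^3 + z^2*(4*c - 6) + z*(40*c^2 - 10*c) + 2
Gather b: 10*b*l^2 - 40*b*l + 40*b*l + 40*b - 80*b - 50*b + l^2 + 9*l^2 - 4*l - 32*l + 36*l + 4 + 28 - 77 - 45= b*(10*l^2 - 90) + 10*l^2 - 90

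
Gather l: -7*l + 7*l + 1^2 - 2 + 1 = 0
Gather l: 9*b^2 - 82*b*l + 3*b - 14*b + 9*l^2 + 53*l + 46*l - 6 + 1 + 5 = 9*b^2 - 11*b + 9*l^2 + l*(99 - 82*b)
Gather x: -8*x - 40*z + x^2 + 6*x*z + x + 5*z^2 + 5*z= x^2 + x*(6*z - 7) + 5*z^2 - 35*z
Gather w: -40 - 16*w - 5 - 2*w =-18*w - 45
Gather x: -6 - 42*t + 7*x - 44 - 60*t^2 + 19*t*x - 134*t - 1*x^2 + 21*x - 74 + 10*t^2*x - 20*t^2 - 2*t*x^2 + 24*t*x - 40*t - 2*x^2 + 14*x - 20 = -80*t^2 - 216*t + x^2*(-2*t - 3) + x*(10*t^2 + 43*t + 42) - 144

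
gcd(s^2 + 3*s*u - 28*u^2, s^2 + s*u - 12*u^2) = 1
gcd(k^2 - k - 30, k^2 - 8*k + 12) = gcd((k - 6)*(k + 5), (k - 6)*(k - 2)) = k - 6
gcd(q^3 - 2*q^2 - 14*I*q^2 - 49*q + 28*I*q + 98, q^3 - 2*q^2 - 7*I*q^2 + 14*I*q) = q^2 + q*(-2 - 7*I) + 14*I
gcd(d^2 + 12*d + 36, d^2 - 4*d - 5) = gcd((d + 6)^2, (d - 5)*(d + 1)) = 1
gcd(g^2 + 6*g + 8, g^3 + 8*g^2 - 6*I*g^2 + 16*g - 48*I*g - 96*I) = g + 4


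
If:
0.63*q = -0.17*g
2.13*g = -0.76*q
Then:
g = 0.00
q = 0.00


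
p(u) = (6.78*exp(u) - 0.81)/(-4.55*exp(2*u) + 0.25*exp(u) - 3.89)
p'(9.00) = 0.00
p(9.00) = 0.00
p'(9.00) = 0.00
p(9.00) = 0.00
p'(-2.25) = -0.18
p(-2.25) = 0.02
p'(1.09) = 0.36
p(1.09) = -0.45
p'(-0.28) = -0.27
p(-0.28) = -0.68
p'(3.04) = 0.07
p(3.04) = -0.07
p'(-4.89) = -0.01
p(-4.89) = 0.20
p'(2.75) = 0.09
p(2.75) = -0.09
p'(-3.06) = -0.08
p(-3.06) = 0.13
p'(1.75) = 0.23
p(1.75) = -0.25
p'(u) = (6.78*exp(u) - 0.81)*(9.1*exp(2*u) - 0.25*exp(u))/(-4.55*exp(2*u) + 0.25*exp(u) - 3.89)^2 + 6.78*exp(u)/(-4.55*exp(2*u) + 0.25*exp(u) - 3.89)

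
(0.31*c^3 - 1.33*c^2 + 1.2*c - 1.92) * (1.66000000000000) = 0.5146*c^3 - 2.2078*c^2 + 1.992*c - 3.1872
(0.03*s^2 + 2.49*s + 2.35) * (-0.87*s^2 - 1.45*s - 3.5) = -0.0261*s^4 - 2.2098*s^3 - 5.76*s^2 - 12.1225*s - 8.225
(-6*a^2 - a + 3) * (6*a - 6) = -36*a^3 + 30*a^2 + 24*a - 18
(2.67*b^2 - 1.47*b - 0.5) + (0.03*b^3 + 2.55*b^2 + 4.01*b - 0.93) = 0.03*b^3 + 5.22*b^2 + 2.54*b - 1.43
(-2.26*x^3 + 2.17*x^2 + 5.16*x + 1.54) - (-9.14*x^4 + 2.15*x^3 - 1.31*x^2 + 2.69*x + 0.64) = 9.14*x^4 - 4.41*x^3 + 3.48*x^2 + 2.47*x + 0.9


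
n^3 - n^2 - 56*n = n*(n - 8)*(n + 7)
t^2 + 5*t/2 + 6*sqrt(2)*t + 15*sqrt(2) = (t + 5/2)*(t + 6*sqrt(2))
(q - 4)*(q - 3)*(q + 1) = q^3 - 6*q^2 + 5*q + 12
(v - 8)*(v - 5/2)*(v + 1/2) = v^3 - 10*v^2 + 59*v/4 + 10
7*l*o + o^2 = o*(7*l + o)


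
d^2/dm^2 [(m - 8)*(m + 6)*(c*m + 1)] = 6*c*m - 4*c + 2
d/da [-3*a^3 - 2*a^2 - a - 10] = -9*a^2 - 4*a - 1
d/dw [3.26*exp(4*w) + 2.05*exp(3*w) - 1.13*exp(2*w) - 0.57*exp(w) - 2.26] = (13.04*exp(3*w) + 6.15*exp(2*w) - 2.26*exp(w) - 0.57)*exp(w)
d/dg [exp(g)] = exp(g)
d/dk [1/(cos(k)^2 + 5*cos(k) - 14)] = (2*cos(k) + 5)*sin(k)/(cos(k)^2 + 5*cos(k) - 14)^2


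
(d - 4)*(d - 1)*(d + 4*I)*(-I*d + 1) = -I*d^4 + 5*d^3 + 5*I*d^3 - 25*d^2 + 20*d - 20*I*d + 16*I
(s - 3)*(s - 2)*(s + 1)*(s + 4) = s^4 - 15*s^2 + 10*s + 24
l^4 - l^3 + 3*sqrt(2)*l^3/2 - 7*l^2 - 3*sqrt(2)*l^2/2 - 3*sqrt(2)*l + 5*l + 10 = (l - 2)*(l + 1)*(l - sqrt(2))*(l + 5*sqrt(2)/2)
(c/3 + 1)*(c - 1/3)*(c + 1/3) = c^3/3 + c^2 - c/27 - 1/9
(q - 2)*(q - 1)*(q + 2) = q^3 - q^2 - 4*q + 4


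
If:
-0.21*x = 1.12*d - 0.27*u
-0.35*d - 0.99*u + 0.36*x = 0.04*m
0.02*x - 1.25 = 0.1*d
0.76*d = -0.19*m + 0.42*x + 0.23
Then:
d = -4.60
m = 106.96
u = 11.67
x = 39.52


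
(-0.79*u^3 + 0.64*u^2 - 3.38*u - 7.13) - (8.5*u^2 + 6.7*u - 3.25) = -0.79*u^3 - 7.86*u^2 - 10.08*u - 3.88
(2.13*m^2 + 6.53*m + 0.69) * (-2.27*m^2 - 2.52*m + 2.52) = -4.8351*m^4 - 20.1907*m^3 - 12.6543*m^2 + 14.7168*m + 1.7388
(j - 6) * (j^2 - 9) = j^3 - 6*j^2 - 9*j + 54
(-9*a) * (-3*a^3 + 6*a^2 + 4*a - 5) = 27*a^4 - 54*a^3 - 36*a^2 + 45*a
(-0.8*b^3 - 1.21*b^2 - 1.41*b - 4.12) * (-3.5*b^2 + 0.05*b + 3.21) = 2.8*b^5 + 4.195*b^4 + 2.3065*b^3 + 10.4654*b^2 - 4.7321*b - 13.2252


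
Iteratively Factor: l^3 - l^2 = (l)*(l^2 - l) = l*(l - 1)*(l)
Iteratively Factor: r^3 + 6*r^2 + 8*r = (r + 2)*(r^2 + 4*r) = (r + 2)*(r + 4)*(r)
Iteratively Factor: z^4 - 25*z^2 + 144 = (z - 3)*(z^3 + 3*z^2 - 16*z - 48) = (z - 3)*(z + 4)*(z^2 - z - 12) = (z - 4)*(z - 3)*(z + 4)*(z + 3)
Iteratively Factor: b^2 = (b)*(b)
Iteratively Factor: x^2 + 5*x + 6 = (x + 3)*(x + 2)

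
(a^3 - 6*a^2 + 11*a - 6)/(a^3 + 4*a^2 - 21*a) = (a^2 - 3*a + 2)/(a*(a + 7))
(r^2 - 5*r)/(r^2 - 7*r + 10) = r/(r - 2)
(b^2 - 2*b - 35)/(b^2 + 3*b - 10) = (b - 7)/(b - 2)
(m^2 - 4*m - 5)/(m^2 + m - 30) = (m + 1)/(m + 6)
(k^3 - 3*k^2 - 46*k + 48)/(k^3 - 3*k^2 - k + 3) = (k^2 - 2*k - 48)/(k^2 - 2*k - 3)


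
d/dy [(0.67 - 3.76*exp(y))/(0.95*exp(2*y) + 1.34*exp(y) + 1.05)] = (3.572*exp(2*y) - 1.273*exp(y) - 4.8458)*exp(y)/(0.9025*exp(4*y) + 2.546*exp(3*y) + 3.7906*exp(2*y) + 2.814*exp(y) + 1.1025)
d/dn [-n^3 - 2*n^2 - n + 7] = -3*n^2 - 4*n - 1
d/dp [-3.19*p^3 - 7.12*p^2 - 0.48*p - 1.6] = -9.57*p^2 - 14.24*p - 0.48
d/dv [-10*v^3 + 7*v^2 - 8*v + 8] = -30*v^2 + 14*v - 8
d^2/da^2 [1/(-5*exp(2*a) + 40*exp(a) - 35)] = 4*(-2*(exp(a) - 4)^2*exp(a) + (exp(a) - 2)*(exp(2*a) - 8*exp(a) + 7))*exp(a)/(5*(exp(2*a) - 8*exp(a) + 7)^3)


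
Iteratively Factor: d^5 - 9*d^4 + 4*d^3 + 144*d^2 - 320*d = (d - 4)*(d^4 - 5*d^3 - 16*d^2 + 80*d) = d*(d - 4)*(d^3 - 5*d^2 - 16*d + 80) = d*(d - 5)*(d - 4)*(d^2 - 16) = d*(d - 5)*(d - 4)^2*(d + 4)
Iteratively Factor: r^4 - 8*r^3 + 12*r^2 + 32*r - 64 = (r - 4)*(r^3 - 4*r^2 - 4*r + 16) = (r - 4)^2*(r^2 - 4) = (r - 4)^2*(r - 2)*(r + 2)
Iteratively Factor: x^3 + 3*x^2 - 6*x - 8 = (x + 4)*(x^2 - x - 2) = (x + 1)*(x + 4)*(x - 2)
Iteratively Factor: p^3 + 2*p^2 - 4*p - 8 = (p + 2)*(p^2 - 4) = (p - 2)*(p + 2)*(p + 2)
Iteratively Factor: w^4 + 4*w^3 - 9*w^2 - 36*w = (w + 3)*(w^3 + w^2 - 12*w) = (w - 3)*(w + 3)*(w^2 + 4*w) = w*(w - 3)*(w + 3)*(w + 4)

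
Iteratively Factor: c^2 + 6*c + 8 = (c + 2)*(c + 4)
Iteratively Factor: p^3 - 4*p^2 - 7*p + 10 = (p - 1)*(p^2 - 3*p - 10) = (p - 5)*(p - 1)*(p + 2)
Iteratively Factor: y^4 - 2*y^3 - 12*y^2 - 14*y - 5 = (y + 1)*(y^3 - 3*y^2 - 9*y - 5) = (y - 5)*(y + 1)*(y^2 + 2*y + 1) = (y - 5)*(y + 1)^2*(y + 1)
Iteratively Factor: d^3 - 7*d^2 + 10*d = (d - 2)*(d^2 - 5*d) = d*(d - 2)*(d - 5)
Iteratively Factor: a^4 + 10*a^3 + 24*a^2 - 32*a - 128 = (a + 4)*(a^3 + 6*a^2 - 32) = (a - 2)*(a + 4)*(a^2 + 8*a + 16) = (a - 2)*(a + 4)^2*(a + 4)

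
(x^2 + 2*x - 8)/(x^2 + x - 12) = (x - 2)/(x - 3)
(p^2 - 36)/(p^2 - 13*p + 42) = (p + 6)/(p - 7)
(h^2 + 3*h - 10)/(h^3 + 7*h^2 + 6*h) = (h^2 + 3*h - 10)/(h*(h^2 + 7*h + 6))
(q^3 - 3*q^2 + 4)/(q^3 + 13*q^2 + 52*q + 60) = (q^3 - 3*q^2 + 4)/(q^3 + 13*q^2 + 52*q + 60)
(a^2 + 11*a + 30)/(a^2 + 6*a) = (a + 5)/a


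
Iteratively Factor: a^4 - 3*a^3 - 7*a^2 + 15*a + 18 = (a - 3)*(a^3 - 7*a - 6) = (a - 3)*(a + 1)*(a^2 - a - 6) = (a - 3)^2*(a + 1)*(a + 2)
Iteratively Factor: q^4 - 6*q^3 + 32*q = (q - 4)*(q^3 - 2*q^2 - 8*q) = (q - 4)*(q + 2)*(q^2 - 4*q) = (q - 4)^2*(q + 2)*(q)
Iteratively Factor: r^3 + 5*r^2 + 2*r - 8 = (r + 4)*(r^2 + r - 2) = (r - 1)*(r + 4)*(r + 2)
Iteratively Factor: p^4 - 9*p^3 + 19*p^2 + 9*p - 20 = (p - 1)*(p^3 - 8*p^2 + 11*p + 20) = (p - 1)*(p + 1)*(p^2 - 9*p + 20) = (p - 4)*(p - 1)*(p + 1)*(p - 5)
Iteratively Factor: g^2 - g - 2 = (g + 1)*(g - 2)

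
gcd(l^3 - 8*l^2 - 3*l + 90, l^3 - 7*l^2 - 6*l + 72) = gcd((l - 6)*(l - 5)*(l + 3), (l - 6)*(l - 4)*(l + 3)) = l^2 - 3*l - 18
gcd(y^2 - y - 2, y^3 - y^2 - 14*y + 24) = y - 2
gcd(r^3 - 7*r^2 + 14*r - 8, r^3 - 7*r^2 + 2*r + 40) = r - 4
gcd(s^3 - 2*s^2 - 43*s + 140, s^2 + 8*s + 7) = s + 7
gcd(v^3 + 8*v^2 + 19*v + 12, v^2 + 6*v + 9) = v + 3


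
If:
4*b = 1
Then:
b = 1/4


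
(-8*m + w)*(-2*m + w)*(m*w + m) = 16*m^3*w + 16*m^3 - 10*m^2*w^2 - 10*m^2*w + m*w^3 + m*w^2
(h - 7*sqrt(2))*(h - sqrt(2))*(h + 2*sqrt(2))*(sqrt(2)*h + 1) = sqrt(2)*h^4 - 11*h^3 - 24*sqrt(2)*h^2 + 38*h + 28*sqrt(2)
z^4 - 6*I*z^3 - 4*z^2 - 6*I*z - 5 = (z - 5*I)*(z - I)^2*(z + I)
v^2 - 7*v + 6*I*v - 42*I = (v - 7)*(v + 6*I)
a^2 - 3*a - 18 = (a - 6)*(a + 3)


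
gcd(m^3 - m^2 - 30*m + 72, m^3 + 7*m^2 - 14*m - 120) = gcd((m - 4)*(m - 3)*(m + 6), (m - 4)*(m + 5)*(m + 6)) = m^2 + 2*m - 24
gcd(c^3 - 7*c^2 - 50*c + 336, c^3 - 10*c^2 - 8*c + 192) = c^2 - 14*c + 48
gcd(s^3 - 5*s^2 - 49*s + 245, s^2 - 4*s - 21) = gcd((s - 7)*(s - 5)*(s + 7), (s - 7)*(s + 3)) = s - 7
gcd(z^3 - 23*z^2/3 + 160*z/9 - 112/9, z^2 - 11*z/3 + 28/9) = z^2 - 11*z/3 + 28/9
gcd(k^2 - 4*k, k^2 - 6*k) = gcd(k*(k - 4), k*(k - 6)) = k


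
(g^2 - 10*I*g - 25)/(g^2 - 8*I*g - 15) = (g - 5*I)/(g - 3*I)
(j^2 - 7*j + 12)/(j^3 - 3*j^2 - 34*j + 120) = (j - 3)/(j^2 + j - 30)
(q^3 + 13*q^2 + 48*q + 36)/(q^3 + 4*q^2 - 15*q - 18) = (q + 6)/(q - 3)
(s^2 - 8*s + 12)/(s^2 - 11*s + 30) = (s - 2)/(s - 5)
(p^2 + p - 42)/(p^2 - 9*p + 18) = (p + 7)/(p - 3)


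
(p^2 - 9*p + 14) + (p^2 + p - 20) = 2*p^2 - 8*p - 6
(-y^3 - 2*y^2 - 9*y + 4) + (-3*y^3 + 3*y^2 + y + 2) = -4*y^3 + y^2 - 8*y + 6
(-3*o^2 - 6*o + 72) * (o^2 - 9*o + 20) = -3*o^4 + 21*o^3 + 66*o^2 - 768*o + 1440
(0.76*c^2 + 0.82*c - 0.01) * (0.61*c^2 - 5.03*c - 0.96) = 0.4636*c^4 - 3.3226*c^3 - 4.8603*c^2 - 0.7369*c + 0.0096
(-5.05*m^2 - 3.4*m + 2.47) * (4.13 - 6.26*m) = 31.613*m^3 + 0.427499999999998*m^2 - 29.5042*m + 10.2011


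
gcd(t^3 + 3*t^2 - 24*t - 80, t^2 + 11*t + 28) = t + 4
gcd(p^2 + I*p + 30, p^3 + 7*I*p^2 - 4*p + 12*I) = p + 6*I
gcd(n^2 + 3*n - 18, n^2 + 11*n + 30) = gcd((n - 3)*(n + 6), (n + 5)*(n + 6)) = n + 6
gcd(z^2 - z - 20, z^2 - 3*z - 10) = z - 5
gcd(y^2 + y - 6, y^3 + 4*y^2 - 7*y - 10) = y - 2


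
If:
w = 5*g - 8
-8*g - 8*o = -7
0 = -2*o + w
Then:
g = 39/28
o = -29/56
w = -29/28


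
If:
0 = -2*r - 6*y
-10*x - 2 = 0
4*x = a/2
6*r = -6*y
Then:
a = -8/5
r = 0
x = -1/5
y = 0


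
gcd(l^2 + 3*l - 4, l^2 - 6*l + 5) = l - 1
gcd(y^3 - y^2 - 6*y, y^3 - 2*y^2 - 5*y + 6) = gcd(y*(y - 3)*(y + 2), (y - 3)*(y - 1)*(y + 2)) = y^2 - y - 6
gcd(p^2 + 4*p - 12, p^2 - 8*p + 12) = p - 2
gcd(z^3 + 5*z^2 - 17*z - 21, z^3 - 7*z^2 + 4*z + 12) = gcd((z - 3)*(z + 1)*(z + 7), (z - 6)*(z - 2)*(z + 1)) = z + 1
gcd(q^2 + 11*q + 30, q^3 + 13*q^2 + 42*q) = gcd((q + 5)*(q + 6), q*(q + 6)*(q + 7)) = q + 6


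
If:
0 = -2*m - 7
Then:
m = -7/2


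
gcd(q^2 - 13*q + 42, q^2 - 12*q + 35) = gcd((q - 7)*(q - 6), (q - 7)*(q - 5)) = q - 7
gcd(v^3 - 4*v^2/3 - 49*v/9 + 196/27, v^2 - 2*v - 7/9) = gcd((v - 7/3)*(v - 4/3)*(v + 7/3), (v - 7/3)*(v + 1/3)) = v - 7/3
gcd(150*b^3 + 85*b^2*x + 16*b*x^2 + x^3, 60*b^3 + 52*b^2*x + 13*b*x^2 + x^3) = 30*b^2 + 11*b*x + x^2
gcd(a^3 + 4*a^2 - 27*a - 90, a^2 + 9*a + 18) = a^2 + 9*a + 18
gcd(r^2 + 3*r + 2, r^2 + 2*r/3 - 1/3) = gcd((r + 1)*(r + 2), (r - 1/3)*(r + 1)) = r + 1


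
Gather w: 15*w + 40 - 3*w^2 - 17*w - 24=-3*w^2 - 2*w + 16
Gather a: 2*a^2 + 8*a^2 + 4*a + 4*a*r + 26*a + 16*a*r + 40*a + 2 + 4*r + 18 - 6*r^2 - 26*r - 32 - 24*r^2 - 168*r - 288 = 10*a^2 + a*(20*r + 70) - 30*r^2 - 190*r - 300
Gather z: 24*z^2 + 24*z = 24*z^2 + 24*z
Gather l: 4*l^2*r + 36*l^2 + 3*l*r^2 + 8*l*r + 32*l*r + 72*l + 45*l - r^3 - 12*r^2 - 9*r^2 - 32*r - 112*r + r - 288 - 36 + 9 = l^2*(4*r + 36) + l*(3*r^2 + 40*r + 117) - r^3 - 21*r^2 - 143*r - 315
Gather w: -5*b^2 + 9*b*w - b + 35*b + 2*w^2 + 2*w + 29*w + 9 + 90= -5*b^2 + 34*b + 2*w^2 + w*(9*b + 31) + 99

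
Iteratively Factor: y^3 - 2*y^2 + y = (y - 1)*(y^2 - y) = y*(y - 1)*(y - 1)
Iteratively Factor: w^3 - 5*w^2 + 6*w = (w - 2)*(w^2 - 3*w) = (w - 3)*(w - 2)*(w)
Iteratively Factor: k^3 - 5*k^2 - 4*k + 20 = (k - 5)*(k^2 - 4) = (k - 5)*(k - 2)*(k + 2)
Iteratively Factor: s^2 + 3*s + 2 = (s + 2)*(s + 1)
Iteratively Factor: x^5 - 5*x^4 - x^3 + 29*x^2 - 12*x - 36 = (x + 2)*(x^4 - 7*x^3 + 13*x^2 + 3*x - 18) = (x - 2)*(x + 2)*(x^3 - 5*x^2 + 3*x + 9) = (x - 2)*(x + 1)*(x + 2)*(x^2 - 6*x + 9) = (x - 3)*(x - 2)*(x + 1)*(x + 2)*(x - 3)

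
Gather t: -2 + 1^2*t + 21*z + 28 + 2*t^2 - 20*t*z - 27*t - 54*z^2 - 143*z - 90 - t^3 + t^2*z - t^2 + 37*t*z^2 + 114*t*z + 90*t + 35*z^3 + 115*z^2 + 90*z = -t^3 + t^2*(z + 1) + t*(37*z^2 + 94*z + 64) + 35*z^3 + 61*z^2 - 32*z - 64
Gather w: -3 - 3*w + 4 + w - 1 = -2*w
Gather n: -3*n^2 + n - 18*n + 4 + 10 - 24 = -3*n^2 - 17*n - 10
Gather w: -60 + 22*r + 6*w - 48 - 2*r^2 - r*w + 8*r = -2*r^2 + 30*r + w*(6 - r) - 108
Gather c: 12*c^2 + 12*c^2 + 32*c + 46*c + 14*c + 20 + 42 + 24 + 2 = 24*c^2 + 92*c + 88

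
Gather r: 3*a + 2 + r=3*a + r + 2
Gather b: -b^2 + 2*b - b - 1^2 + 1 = -b^2 + b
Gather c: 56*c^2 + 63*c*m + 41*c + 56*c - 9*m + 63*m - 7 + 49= 56*c^2 + c*(63*m + 97) + 54*m + 42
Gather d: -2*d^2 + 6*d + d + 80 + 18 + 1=-2*d^2 + 7*d + 99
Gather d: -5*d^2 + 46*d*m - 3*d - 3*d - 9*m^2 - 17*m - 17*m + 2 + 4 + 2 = -5*d^2 + d*(46*m - 6) - 9*m^2 - 34*m + 8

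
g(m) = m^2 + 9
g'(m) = 2*m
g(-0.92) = 9.85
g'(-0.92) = -1.84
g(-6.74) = 54.43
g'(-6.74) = -13.48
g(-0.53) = 9.28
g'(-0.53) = -1.06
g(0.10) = 9.01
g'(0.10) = 0.20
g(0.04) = 9.00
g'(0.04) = 0.08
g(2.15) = 13.62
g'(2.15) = 4.30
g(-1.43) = 11.04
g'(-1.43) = -2.86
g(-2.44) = 14.95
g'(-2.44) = -4.88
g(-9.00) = 90.00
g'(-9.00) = -18.00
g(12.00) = 153.00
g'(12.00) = 24.00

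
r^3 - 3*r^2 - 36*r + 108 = (r - 6)*(r - 3)*(r + 6)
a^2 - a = a*(a - 1)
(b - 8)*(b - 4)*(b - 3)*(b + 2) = b^4 - 13*b^3 + 38*b^2 + 40*b - 192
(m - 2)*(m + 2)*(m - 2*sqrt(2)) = m^3 - 2*sqrt(2)*m^2 - 4*m + 8*sqrt(2)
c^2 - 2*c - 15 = (c - 5)*(c + 3)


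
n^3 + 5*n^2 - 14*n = n*(n - 2)*(n + 7)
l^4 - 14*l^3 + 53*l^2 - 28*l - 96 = (l - 8)*(l - 4)*(l - 3)*(l + 1)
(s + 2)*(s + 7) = s^2 + 9*s + 14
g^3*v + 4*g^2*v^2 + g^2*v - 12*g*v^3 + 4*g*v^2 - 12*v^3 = (g - 2*v)*(g + 6*v)*(g*v + v)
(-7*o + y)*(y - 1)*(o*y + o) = -7*o^2*y^2 + 7*o^2 + o*y^3 - o*y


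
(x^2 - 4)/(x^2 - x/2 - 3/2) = 2*(4 - x^2)/(-2*x^2 + x + 3)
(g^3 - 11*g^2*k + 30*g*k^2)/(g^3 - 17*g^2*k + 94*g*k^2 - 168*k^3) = g*(g - 5*k)/(g^2 - 11*g*k + 28*k^2)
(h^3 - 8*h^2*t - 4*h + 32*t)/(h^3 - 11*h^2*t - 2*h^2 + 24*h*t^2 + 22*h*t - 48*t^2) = (-h - 2)/(-h + 3*t)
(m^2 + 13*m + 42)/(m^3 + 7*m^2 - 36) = (m + 7)/(m^2 + m - 6)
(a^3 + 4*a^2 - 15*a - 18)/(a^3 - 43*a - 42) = (a - 3)/(a - 7)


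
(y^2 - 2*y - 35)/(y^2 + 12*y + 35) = (y - 7)/(y + 7)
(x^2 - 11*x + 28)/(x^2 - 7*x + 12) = (x - 7)/(x - 3)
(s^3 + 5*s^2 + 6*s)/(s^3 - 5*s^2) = (s^2 + 5*s + 6)/(s*(s - 5))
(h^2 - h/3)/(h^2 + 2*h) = (h - 1/3)/(h + 2)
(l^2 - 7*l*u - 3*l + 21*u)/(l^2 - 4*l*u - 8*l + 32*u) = (l^2 - 7*l*u - 3*l + 21*u)/(l^2 - 4*l*u - 8*l + 32*u)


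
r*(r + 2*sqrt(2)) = r^2 + 2*sqrt(2)*r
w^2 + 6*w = w*(w + 6)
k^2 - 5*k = k*(k - 5)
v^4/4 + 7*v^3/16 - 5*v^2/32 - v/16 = v*(v/4 + 1/2)*(v - 1/2)*(v + 1/4)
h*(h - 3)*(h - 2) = h^3 - 5*h^2 + 6*h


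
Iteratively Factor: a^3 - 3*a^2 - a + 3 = (a - 1)*(a^2 - 2*a - 3) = (a - 3)*(a - 1)*(a + 1)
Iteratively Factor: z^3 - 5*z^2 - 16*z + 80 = (z - 4)*(z^2 - z - 20) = (z - 4)*(z + 4)*(z - 5)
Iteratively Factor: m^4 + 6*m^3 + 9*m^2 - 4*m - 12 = (m - 1)*(m^3 + 7*m^2 + 16*m + 12) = (m - 1)*(m + 3)*(m^2 + 4*m + 4) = (m - 1)*(m + 2)*(m + 3)*(m + 2)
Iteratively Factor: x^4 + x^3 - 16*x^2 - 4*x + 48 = (x - 3)*(x^3 + 4*x^2 - 4*x - 16) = (x - 3)*(x - 2)*(x^2 + 6*x + 8) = (x - 3)*(x - 2)*(x + 2)*(x + 4)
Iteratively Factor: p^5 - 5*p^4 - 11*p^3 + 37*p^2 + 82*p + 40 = (p + 1)*(p^4 - 6*p^3 - 5*p^2 + 42*p + 40) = (p + 1)^2*(p^3 - 7*p^2 + 2*p + 40) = (p - 5)*(p + 1)^2*(p^2 - 2*p - 8) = (p - 5)*(p + 1)^2*(p + 2)*(p - 4)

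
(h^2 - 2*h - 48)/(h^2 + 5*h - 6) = (h - 8)/(h - 1)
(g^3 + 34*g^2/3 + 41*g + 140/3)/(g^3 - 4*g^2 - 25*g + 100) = (3*g^2 + 19*g + 28)/(3*(g^2 - 9*g + 20))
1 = 1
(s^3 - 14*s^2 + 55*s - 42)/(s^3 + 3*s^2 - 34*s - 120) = (s^2 - 8*s + 7)/(s^2 + 9*s + 20)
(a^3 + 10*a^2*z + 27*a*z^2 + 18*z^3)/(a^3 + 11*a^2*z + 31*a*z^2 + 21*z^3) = (a + 6*z)/(a + 7*z)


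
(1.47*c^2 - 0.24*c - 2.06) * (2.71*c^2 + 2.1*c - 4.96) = 3.9837*c^4 + 2.4366*c^3 - 13.3778*c^2 - 3.1356*c + 10.2176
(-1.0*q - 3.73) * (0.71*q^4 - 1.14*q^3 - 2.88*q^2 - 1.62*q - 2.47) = -0.71*q^5 - 1.5083*q^4 + 7.1322*q^3 + 12.3624*q^2 + 8.5126*q + 9.2131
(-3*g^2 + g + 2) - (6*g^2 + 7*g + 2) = -9*g^2 - 6*g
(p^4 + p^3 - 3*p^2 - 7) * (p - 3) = p^5 - 2*p^4 - 6*p^3 + 9*p^2 - 7*p + 21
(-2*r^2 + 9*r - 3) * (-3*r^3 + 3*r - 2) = 6*r^5 - 27*r^4 + 3*r^3 + 31*r^2 - 27*r + 6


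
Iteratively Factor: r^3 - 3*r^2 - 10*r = (r - 5)*(r^2 + 2*r) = r*(r - 5)*(r + 2)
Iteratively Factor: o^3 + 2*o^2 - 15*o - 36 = (o - 4)*(o^2 + 6*o + 9) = (o - 4)*(o + 3)*(o + 3)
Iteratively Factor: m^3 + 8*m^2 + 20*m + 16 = (m + 4)*(m^2 + 4*m + 4) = (m + 2)*(m + 4)*(m + 2)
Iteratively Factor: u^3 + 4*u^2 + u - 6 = (u + 2)*(u^2 + 2*u - 3) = (u + 2)*(u + 3)*(u - 1)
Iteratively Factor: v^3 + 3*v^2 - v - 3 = (v + 3)*(v^2 - 1) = (v + 1)*(v + 3)*(v - 1)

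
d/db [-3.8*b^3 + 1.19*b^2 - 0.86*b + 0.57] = -11.4*b^2 + 2.38*b - 0.86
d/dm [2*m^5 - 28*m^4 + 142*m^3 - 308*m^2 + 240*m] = 10*m^4 - 112*m^3 + 426*m^2 - 616*m + 240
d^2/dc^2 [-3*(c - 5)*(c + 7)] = -6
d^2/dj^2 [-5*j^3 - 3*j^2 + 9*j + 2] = -30*j - 6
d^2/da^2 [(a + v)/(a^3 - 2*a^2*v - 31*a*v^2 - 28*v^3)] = 2*(-3*a^2 + 9*a*v - 37*v^2)/(-a^6 + 9*a^5*v + 57*a^4*v^2 - 477*a^3*v^3 - 1596*a^2*v^4 + 7056*a*v^5 + 21952*v^6)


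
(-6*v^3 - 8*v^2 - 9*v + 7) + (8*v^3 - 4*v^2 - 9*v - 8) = 2*v^3 - 12*v^2 - 18*v - 1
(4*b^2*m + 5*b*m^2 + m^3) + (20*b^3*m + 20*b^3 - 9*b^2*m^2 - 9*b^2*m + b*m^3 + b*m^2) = 20*b^3*m + 20*b^3 - 9*b^2*m^2 - 5*b^2*m + b*m^3 + 6*b*m^2 + m^3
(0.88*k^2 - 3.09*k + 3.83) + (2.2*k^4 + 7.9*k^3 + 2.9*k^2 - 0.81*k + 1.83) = 2.2*k^4 + 7.9*k^3 + 3.78*k^2 - 3.9*k + 5.66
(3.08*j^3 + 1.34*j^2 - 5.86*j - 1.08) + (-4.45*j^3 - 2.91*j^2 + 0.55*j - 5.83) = -1.37*j^3 - 1.57*j^2 - 5.31*j - 6.91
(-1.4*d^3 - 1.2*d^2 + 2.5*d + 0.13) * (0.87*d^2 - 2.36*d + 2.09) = -1.218*d^5 + 2.26*d^4 + 2.081*d^3 - 8.2949*d^2 + 4.9182*d + 0.2717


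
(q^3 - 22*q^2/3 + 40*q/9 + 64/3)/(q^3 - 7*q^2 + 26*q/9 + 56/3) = (3*q - 8)/(3*q - 7)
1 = 1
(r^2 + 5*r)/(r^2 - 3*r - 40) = r/(r - 8)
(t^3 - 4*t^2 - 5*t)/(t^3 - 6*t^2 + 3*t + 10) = t/(t - 2)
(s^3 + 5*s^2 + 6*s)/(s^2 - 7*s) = (s^2 + 5*s + 6)/(s - 7)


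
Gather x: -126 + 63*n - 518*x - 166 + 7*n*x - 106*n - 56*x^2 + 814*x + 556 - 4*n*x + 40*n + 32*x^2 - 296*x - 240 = 3*n*x - 3*n - 24*x^2 + 24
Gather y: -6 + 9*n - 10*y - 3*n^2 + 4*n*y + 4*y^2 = -3*n^2 + 9*n + 4*y^2 + y*(4*n - 10) - 6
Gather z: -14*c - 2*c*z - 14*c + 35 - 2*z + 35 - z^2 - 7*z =-28*c - z^2 + z*(-2*c - 9) + 70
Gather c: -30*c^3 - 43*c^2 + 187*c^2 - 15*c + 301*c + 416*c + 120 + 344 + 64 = -30*c^3 + 144*c^2 + 702*c + 528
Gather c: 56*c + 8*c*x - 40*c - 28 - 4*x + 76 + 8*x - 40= c*(8*x + 16) + 4*x + 8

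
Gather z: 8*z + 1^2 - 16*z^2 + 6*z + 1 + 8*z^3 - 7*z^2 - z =8*z^3 - 23*z^2 + 13*z + 2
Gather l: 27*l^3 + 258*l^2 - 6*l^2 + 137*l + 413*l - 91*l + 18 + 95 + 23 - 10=27*l^3 + 252*l^2 + 459*l + 126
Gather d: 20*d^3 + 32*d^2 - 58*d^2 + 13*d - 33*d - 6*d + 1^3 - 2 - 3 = 20*d^3 - 26*d^2 - 26*d - 4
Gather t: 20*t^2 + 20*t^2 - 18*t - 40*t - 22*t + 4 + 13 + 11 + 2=40*t^2 - 80*t + 30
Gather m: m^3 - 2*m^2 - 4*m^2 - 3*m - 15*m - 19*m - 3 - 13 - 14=m^3 - 6*m^2 - 37*m - 30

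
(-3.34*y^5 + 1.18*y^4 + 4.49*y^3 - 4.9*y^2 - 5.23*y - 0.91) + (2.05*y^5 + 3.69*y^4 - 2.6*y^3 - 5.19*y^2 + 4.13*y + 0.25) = -1.29*y^5 + 4.87*y^4 + 1.89*y^3 - 10.09*y^2 - 1.1*y - 0.66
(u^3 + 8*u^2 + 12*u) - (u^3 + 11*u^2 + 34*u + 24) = -3*u^2 - 22*u - 24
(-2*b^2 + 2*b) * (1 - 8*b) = 16*b^3 - 18*b^2 + 2*b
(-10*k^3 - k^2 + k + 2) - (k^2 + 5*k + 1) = -10*k^3 - 2*k^2 - 4*k + 1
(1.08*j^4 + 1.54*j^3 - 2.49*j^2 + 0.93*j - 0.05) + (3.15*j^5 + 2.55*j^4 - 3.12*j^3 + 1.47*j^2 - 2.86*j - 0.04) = 3.15*j^5 + 3.63*j^4 - 1.58*j^3 - 1.02*j^2 - 1.93*j - 0.09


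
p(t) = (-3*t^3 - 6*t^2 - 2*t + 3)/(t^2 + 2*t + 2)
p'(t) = (-2*t - 2)*(-3*t^3 - 6*t^2 - 2*t + 3)/(t^2 + 2*t + 2)^2 + (-9*t^2 - 12*t - 2)/(t^2 + 2*t + 2) = (-3*t^4 - 12*t^3 - 28*t^2 - 30*t - 10)/(t^4 + 4*t^3 + 8*t^2 + 8*t + 4)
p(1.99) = -4.87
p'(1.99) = -3.26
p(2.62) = -6.90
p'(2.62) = -3.21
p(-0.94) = 2.06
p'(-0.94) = 1.08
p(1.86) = -4.44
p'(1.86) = -3.27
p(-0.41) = 2.24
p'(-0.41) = -0.92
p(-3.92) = 10.43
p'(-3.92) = -3.40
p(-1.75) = 2.69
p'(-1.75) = -2.90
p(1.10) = -1.93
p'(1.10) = -3.32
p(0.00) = 1.50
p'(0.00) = -2.50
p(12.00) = -35.70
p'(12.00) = -3.02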